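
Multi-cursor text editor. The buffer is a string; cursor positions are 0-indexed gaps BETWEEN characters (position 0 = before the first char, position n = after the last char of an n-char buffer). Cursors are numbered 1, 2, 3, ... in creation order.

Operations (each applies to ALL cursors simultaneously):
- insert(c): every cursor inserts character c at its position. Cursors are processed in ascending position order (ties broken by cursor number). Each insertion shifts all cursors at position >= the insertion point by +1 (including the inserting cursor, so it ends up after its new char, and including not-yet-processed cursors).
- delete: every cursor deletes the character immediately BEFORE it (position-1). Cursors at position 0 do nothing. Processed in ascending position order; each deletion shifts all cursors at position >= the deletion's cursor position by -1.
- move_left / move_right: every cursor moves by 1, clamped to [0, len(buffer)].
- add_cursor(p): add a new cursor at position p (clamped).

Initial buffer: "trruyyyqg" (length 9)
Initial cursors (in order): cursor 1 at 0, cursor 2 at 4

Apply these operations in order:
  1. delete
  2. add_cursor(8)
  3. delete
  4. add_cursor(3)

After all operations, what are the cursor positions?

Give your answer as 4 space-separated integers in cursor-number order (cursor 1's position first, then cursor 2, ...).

Answer: 0 2 6 3

Derivation:
After op 1 (delete): buffer="trryyyqg" (len 8), cursors c1@0 c2@3, authorship ........
After op 2 (add_cursor(8)): buffer="trryyyqg" (len 8), cursors c1@0 c2@3 c3@8, authorship ........
After op 3 (delete): buffer="tryyyq" (len 6), cursors c1@0 c2@2 c3@6, authorship ......
After op 4 (add_cursor(3)): buffer="tryyyq" (len 6), cursors c1@0 c2@2 c4@3 c3@6, authorship ......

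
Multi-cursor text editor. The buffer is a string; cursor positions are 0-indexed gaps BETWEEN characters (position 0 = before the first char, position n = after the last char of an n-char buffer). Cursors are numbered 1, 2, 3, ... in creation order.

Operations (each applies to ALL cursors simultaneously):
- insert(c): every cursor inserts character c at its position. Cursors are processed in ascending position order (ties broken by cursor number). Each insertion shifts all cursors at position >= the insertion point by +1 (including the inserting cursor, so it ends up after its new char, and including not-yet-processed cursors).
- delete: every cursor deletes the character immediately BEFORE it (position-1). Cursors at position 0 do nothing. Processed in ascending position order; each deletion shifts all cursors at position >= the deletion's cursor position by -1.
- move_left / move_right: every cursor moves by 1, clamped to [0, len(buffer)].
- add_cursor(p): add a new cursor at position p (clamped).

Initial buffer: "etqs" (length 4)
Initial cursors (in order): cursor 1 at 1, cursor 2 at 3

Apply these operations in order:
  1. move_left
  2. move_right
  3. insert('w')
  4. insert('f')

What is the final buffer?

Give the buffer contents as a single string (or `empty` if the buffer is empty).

Answer: ewftqwfs

Derivation:
After op 1 (move_left): buffer="etqs" (len 4), cursors c1@0 c2@2, authorship ....
After op 2 (move_right): buffer="etqs" (len 4), cursors c1@1 c2@3, authorship ....
After op 3 (insert('w')): buffer="ewtqws" (len 6), cursors c1@2 c2@5, authorship .1..2.
After op 4 (insert('f')): buffer="ewftqwfs" (len 8), cursors c1@3 c2@7, authorship .11..22.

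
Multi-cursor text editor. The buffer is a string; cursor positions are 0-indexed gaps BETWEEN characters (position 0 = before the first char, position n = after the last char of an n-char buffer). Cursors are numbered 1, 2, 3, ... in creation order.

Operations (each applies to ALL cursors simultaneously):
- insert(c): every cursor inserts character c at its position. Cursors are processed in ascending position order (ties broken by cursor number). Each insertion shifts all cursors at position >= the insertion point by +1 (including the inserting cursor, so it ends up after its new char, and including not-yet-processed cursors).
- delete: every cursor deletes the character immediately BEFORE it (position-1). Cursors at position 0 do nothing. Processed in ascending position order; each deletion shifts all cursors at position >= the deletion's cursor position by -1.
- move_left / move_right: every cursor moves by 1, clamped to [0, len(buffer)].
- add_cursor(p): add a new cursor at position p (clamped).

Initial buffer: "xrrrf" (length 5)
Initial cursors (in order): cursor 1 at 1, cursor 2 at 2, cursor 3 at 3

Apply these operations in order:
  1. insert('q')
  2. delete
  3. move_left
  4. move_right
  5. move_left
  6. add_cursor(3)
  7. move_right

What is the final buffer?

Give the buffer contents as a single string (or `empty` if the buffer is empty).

Answer: xrrrf

Derivation:
After op 1 (insert('q')): buffer="xqrqrqrf" (len 8), cursors c1@2 c2@4 c3@6, authorship .1.2.3..
After op 2 (delete): buffer="xrrrf" (len 5), cursors c1@1 c2@2 c3@3, authorship .....
After op 3 (move_left): buffer="xrrrf" (len 5), cursors c1@0 c2@1 c3@2, authorship .....
After op 4 (move_right): buffer="xrrrf" (len 5), cursors c1@1 c2@2 c3@3, authorship .....
After op 5 (move_left): buffer="xrrrf" (len 5), cursors c1@0 c2@1 c3@2, authorship .....
After op 6 (add_cursor(3)): buffer="xrrrf" (len 5), cursors c1@0 c2@1 c3@2 c4@3, authorship .....
After op 7 (move_right): buffer="xrrrf" (len 5), cursors c1@1 c2@2 c3@3 c4@4, authorship .....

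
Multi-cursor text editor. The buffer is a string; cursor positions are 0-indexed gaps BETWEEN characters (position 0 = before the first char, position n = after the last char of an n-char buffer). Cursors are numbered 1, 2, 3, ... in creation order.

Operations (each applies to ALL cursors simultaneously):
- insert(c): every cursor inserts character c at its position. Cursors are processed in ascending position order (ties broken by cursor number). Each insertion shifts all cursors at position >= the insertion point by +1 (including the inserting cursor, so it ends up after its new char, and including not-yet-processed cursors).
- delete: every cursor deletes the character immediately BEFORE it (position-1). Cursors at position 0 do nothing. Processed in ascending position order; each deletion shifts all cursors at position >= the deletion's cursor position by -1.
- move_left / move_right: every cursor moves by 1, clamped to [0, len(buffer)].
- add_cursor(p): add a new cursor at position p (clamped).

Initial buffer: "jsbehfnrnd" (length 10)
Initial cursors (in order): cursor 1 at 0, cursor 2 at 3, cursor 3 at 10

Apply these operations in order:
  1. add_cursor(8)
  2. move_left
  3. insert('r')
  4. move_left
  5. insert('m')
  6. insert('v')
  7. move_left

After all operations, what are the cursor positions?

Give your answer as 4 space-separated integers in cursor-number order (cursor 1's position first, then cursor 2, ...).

After op 1 (add_cursor(8)): buffer="jsbehfnrnd" (len 10), cursors c1@0 c2@3 c4@8 c3@10, authorship ..........
After op 2 (move_left): buffer="jsbehfnrnd" (len 10), cursors c1@0 c2@2 c4@7 c3@9, authorship ..........
After op 3 (insert('r')): buffer="rjsrbehfnrrnrd" (len 14), cursors c1@1 c2@4 c4@10 c3@13, authorship 1..2.....4..3.
After op 4 (move_left): buffer="rjsrbehfnrrnrd" (len 14), cursors c1@0 c2@3 c4@9 c3@12, authorship 1..2.....4..3.
After op 5 (insert('m')): buffer="mrjsmrbehfnmrrnmrd" (len 18), cursors c1@1 c2@5 c4@12 c3@16, authorship 11..22.....44..33.
After op 6 (insert('v')): buffer="mvrjsmvrbehfnmvrrnmvrd" (len 22), cursors c1@2 c2@7 c4@15 c3@20, authorship 111..222.....444..333.
After op 7 (move_left): buffer="mvrjsmvrbehfnmvrrnmvrd" (len 22), cursors c1@1 c2@6 c4@14 c3@19, authorship 111..222.....444..333.

Answer: 1 6 19 14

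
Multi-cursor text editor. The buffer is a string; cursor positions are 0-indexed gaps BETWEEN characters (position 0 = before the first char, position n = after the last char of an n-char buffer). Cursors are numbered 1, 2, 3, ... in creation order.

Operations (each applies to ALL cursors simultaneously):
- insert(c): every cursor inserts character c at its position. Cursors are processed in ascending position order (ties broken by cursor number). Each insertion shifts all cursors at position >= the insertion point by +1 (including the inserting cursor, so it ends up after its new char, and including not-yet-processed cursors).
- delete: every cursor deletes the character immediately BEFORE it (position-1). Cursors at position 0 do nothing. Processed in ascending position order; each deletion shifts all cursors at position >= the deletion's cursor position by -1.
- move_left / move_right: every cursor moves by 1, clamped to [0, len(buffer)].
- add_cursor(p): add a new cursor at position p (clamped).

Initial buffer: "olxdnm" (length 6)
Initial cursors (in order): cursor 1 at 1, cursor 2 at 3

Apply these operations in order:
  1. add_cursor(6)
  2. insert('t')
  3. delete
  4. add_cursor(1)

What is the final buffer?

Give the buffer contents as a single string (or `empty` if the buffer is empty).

Answer: olxdnm

Derivation:
After op 1 (add_cursor(6)): buffer="olxdnm" (len 6), cursors c1@1 c2@3 c3@6, authorship ......
After op 2 (insert('t')): buffer="otlxtdnmt" (len 9), cursors c1@2 c2@5 c3@9, authorship .1..2...3
After op 3 (delete): buffer="olxdnm" (len 6), cursors c1@1 c2@3 c3@6, authorship ......
After op 4 (add_cursor(1)): buffer="olxdnm" (len 6), cursors c1@1 c4@1 c2@3 c3@6, authorship ......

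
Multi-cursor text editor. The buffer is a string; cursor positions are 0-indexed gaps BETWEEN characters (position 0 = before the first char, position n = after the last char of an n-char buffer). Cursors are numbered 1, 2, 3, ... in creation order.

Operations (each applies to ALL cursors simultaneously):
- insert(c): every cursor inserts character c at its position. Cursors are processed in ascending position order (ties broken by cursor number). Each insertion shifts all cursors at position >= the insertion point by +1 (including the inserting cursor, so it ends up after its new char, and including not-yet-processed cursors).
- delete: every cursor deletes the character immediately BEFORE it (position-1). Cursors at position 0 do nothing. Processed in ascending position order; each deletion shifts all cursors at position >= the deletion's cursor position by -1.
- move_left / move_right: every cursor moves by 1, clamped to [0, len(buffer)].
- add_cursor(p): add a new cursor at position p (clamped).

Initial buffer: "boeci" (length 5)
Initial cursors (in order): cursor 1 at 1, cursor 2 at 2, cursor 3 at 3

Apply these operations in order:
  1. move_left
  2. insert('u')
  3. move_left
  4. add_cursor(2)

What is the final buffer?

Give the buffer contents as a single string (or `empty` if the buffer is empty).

After op 1 (move_left): buffer="boeci" (len 5), cursors c1@0 c2@1 c3@2, authorship .....
After op 2 (insert('u')): buffer="ubuoueci" (len 8), cursors c1@1 c2@3 c3@5, authorship 1.2.3...
After op 3 (move_left): buffer="ubuoueci" (len 8), cursors c1@0 c2@2 c3@4, authorship 1.2.3...
After op 4 (add_cursor(2)): buffer="ubuoueci" (len 8), cursors c1@0 c2@2 c4@2 c3@4, authorship 1.2.3...

Answer: ubuoueci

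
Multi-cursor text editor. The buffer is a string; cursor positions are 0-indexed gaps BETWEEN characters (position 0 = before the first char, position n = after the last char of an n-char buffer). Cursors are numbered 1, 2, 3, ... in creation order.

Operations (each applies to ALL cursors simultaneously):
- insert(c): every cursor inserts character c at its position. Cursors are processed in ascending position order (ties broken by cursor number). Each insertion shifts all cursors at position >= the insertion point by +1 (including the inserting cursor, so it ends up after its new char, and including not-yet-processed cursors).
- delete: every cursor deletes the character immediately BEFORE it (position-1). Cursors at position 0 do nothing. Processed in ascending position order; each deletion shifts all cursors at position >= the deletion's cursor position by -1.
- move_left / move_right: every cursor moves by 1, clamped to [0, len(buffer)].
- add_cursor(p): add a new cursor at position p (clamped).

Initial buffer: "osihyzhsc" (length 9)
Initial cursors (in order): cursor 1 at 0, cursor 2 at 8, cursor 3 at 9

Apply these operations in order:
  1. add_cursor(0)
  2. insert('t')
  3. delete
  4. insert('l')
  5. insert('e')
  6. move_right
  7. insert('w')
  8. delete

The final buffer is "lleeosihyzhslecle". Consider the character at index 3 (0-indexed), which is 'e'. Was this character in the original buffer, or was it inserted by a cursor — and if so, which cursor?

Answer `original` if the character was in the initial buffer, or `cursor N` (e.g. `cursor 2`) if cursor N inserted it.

Answer: cursor 4

Derivation:
After op 1 (add_cursor(0)): buffer="osihyzhsc" (len 9), cursors c1@0 c4@0 c2@8 c3@9, authorship .........
After op 2 (insert('t')): buffer="ttosihyzhstct" (len 13), cursors c1@2 c4@2 c2@11 c3@13, authorship 14........2.3
After op 3 (delete): buffer="osihyzhsc" (len 9), cursors c1@0 c4@0 c2@8 c3@9, authorship .........
After op 4 (insert('l')): buffer="llosihyzhslcl" (len 13), cursors c1@2 c4@2 c2@11 c3@13, authorship 14........2.3
After op 5 (insert('e')): buffer="lleeosihyzhslecle" (len 17), cursors c1@4 c4@4 c2@14 c3@17, authorship 1414........22.33
After op 6 (move_right): buffer="lleeosihyzhslecle" (len 17), cursors c1@5 c4@5 c2@15 c3@17, authorship 1414........22.33
After op 7 (insert('w')): buffer="lleeowwsihyzhslecwlew" (len 21), cursors c1@7 c4@7 c2@18 c3@21, authorship 1414.14.......22.2333
After op 8 (delete): buffer="lleeosihyzhslecle" (len 17), cursors c1@5 c4@5 c2@15 c3@17, authorship 1414........22.33
Authorship (.=original, N=cursor N): 1 4 1 4 . . . . . . . . 2 2 . 3 3
Index 3: author = 4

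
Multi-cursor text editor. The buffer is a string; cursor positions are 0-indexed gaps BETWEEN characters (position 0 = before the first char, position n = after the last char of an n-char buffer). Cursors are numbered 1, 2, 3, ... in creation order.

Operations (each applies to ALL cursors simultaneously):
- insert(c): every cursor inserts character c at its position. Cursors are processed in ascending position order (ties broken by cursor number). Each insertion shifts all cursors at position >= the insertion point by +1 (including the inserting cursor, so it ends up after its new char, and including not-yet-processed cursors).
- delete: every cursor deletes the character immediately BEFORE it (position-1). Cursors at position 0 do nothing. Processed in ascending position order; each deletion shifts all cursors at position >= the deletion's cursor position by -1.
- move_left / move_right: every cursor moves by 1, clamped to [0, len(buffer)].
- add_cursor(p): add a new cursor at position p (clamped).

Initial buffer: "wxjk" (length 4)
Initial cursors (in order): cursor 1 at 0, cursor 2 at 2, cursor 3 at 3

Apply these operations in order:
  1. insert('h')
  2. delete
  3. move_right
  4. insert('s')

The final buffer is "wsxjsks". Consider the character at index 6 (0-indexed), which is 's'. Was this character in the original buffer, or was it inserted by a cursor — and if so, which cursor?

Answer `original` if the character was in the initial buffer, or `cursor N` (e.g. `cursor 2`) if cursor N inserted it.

Answer: cursor 3

Derivation:
After op 1 (insert('h')): buffer="hwxhjhk" (len 7), cursors c1@1 c2@4 c3@6, authorship 1..2.3.
After op 2 (delete): buffer="wxjk" (len 4), cursors c1@0 c2@2 c3@3, authorship ....
After op 3 (move_right): buffer="wxjk" (len 4), cursors c1@1 c2@3 c3@4, authorship ....
After op 4 (insert('s')): buffer="wsxjsks" (len 7), cursors c1@2 c2@5 c3@7, authorship .1..2.3
Authorship (.=original, N=cursor N): . 1 . . 2 . 3
Index 6: author = 3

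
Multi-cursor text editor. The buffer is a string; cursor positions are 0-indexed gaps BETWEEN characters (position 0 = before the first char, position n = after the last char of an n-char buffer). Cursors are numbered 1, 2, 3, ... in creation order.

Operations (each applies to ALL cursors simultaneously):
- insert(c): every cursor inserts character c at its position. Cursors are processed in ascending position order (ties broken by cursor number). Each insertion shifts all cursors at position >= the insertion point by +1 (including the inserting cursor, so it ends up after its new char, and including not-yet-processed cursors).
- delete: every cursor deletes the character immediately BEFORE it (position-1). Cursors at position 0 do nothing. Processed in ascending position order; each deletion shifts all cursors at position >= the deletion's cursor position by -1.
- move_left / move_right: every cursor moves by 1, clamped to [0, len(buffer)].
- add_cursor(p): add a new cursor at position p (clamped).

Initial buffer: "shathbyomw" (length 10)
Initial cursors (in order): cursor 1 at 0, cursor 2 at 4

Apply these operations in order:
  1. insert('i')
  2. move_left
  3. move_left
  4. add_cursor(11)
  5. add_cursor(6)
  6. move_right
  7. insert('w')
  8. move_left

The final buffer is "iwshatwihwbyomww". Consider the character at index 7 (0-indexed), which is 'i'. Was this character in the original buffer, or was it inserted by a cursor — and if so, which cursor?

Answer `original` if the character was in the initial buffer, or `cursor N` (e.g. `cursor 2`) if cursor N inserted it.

After op 1 (insert('i')): buffer="ishatihbyomw" (len 12), cursors c1@1 c2@6, authorship 1....2......
After op 2 (move_left): buffer="ishatihbyomw" (len 12), cursors c1@0 c2@5, authorship 1....2......
After op 3 (move_left): buffer="ishatihbyomw" (len 12), cursors c1@0 c2@4, authorship 1....2......
After op 4 (add_cursor(11)): buffer="ishatihbyomw" (len 12), cursors c1@0 c2@4 c3@11, authorship 1....2......
After op 5 (add_cursor(6)): buffer="ishatihbyomw" (len 12), cursors c1@0 c2@4 c4@6 c3@11, authorship 1....2......
After op 6 (move_right): buffer="ishatihbyomw" (len 12), cursors c1@1 c2@5 c4@7 c3@12, authorship 1....2......
After op 7 (insert('w')): buffer="iwshatwihwbyomww" (len 16), cursors c1@2 c2@7 c4@10 c3@16, authorship 11....22.4.....3
After op 8 (move_left): buffer="iwshatwihwbyomww" (len 16), cursors c1@1 c2@6 c4@9 c3@15, authorship 11....22.4.....3
Authorship (.=original, N=cursor N): 1 1 . . . . 2 2 . 4 . . . . . 3
Index 7: author = 2

Answer: cursor 2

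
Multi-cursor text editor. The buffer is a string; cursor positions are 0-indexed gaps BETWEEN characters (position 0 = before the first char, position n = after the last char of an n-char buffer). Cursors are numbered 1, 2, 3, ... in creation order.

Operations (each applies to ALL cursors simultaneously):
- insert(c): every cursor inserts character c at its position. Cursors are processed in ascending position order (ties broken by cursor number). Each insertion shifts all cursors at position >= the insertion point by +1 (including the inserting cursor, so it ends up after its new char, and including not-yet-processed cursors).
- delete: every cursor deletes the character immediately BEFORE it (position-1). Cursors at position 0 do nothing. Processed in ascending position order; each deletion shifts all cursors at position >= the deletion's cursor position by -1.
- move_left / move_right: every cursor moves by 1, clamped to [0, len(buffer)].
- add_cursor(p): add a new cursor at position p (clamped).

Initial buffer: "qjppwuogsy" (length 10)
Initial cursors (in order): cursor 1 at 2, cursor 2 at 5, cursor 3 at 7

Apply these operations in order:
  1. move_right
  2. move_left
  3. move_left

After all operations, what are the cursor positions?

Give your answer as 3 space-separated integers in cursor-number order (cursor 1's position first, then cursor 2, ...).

Answer: 1 4 6

Derivation:
After op 1 (move_right): buffer="qjppwuogsy" (len 10), cursors c1@3 c2@6 c3@8, authorship ..........
After op 2 (move_left): buffer="qjppwuogsy" (len 10), cursors c1@2 c2@5 c3@7, authorship ..........
After op 3 (move_left): buffer="qjppwuogsy" (len 10), cursors c1@1 c2@4 c3@6, authorship ..........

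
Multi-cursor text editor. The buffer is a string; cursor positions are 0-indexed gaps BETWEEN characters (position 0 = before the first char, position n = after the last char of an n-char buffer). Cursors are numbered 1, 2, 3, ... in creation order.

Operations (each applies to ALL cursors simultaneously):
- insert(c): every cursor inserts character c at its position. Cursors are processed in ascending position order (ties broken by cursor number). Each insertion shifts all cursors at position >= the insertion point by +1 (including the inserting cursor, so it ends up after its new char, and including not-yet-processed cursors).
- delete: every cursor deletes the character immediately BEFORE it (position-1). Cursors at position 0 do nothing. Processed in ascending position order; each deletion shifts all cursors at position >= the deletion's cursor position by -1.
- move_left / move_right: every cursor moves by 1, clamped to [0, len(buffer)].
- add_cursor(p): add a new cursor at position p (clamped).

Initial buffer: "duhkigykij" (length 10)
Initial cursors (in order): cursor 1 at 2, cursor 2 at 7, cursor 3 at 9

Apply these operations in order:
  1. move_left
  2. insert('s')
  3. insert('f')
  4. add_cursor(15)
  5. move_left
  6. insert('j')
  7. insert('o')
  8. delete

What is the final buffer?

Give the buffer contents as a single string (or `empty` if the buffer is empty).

After op 1 (move_left): buffer="duhkigykij" (len 10), cursors c1@1 c2@6 c3@8, authorship ..........
After op 2 (insert('s')): buffer="dsuhkigsyksij" (len 13), cursors c1@2 c2@8 c3@11, authorship .1.....2..3..
After op 3 (insert('f')): buffer="dsfuhkigsfyksfij" (len 16), cursors c1@3 c2@10 c3@14, authorship .11.....22..33..
After op 4 (add_cursor(15)): buffer="dsfuhkigsfyksfij" (len 16), cursors c1@3 c2@10 c3@14 c4@15, authorship .11.....22..33..
After op 5 (move_left): buffer="dsfuhkigsfyksfij" (len 16), cursors c1@2 c2@9 c3@13 c4@14, authorship .11.....22..33..
After op 6 (insert('j')): buffer="dsjfuhkigsjfyksjfjij" (len 20), cursors c1@3 c2@11 c3@16 c4@18, authorship .111.....222..3334..
After op 7 (insert('o')): buffer="dsjofuhkigsjofyksjofjoij" (len 24), cursors c1@4 c2@13 c3@19 c4@22, authorship .1111.....2222..333344..
After op 8 (delete): buffer="dsjfuhkigsjfyksjfjij" (len 20), cursors c1@3 c2@11 c3@16 c4@18, authorship .111.....222..3334..

Answer: dsjfuhkigsjfyksjfjij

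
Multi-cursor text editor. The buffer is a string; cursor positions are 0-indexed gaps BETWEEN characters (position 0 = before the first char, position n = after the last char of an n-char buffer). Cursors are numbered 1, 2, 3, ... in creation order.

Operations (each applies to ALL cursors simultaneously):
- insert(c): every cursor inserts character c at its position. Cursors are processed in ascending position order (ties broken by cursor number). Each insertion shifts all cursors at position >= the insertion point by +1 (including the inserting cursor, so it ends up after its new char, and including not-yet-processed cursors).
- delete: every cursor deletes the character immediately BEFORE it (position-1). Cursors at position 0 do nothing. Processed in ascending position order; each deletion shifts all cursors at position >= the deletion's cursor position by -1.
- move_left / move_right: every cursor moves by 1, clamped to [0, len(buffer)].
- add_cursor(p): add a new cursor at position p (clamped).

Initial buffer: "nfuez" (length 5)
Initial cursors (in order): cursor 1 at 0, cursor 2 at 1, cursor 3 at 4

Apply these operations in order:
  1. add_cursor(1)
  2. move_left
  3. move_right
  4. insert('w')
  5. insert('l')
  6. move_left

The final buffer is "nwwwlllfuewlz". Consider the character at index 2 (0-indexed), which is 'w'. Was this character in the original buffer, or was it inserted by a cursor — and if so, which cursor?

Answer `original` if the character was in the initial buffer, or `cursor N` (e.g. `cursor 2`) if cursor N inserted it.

Answer: cursor 2

Derivation:
After op 1 (add_cursor(1)): buffer="nfuez" (len 5), cursors c1@0 c2@1 c4@1 c3@4, authorship .....
After op 2 (move_left): buffer="nfuez" (len 5), cursors c1@0 c2@0 c4@0 c3@3, authorship .....
After op 3 (move_right): buffer="nfuez" (len 5), cursors c1@1 c2@1 c4@1 c3@4, authorship .....
After op 4 (insert('w')): buffer="nwwwfuewz" (len 9), cursors c1@4 c2@4 c4@4 c3@8, authorship .124...3.
After op 5 (insert('l')): buffer="nwwwlllfuewlz" (len 13), cursors c1@7 c2@7 c4@7 c3@12, authorship .124124...33.
After op 6 (move_left): buffer="nwwwlllfuewlz" (len 13), cursors c1@6 c2@6 c4@6 c3@11, authorship .124124...33.
Authorship (.=original, N=cursor N): . 1 2 4 1 2 4 . . . 3 3 .
Index 2: author = 2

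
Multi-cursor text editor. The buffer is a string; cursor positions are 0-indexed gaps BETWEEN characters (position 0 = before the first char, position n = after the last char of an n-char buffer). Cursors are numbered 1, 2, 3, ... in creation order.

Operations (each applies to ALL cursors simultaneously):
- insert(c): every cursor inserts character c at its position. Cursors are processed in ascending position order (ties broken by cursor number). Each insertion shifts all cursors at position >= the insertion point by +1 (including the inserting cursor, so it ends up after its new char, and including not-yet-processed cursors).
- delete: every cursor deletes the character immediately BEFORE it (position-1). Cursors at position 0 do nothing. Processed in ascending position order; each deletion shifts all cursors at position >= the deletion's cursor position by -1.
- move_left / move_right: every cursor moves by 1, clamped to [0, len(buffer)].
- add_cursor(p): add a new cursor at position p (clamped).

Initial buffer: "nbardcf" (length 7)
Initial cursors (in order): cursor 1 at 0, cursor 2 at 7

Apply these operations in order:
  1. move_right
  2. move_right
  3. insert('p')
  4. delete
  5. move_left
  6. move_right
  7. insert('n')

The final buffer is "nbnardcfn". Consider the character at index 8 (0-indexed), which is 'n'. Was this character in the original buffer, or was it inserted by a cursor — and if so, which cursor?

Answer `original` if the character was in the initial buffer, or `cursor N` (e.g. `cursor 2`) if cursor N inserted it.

Answer: cursor 2

Derivation:
After op 1 (move_right): buffer="nbardcf" (len 7), cursors c1@1 c2@7, authorship .......
After op 2 (move_right): buffer="nbardcf" (len 7), cursors c1@2 c2@7, authorship .......
After op 3 (insert('p')): buffer="nbpardcfp" (len 9), cursors c1@3 c2@9, authorship ..1.....2
After op 4 (delete): buffer="nbardcf" (len 7), cursors c1@2 c2@7, authorship .......
After op 5 (move_left): buffer="nbardcf" (len 7), cursors c1@1 c2@6, authorship .......
After op 6 (move_right): buffer="nbardcf" (len 7), cursors c1@2 c2@7, authorship .......
After op 7 (insert('n')): buffer="nbnardcfn" (len 9), cursors c1@3 c2@9, authorship ..1.....2
Authorship (.=original, N=cursor N): . . 1 . . . . . 2
Index 8: author = 2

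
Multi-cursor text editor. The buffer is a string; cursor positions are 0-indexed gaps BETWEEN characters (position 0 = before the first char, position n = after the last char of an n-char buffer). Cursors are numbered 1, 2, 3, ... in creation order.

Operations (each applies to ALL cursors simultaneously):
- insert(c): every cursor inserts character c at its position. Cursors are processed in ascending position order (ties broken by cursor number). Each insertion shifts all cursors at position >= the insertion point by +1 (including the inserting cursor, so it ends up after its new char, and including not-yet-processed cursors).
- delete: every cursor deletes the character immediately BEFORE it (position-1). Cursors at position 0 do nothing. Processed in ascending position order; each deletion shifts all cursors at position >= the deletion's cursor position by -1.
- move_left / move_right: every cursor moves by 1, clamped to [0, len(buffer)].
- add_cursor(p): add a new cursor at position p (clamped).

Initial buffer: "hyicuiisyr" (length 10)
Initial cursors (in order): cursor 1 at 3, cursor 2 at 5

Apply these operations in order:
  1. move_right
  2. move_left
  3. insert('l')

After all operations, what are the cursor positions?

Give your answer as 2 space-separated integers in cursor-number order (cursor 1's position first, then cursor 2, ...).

After op 1 (move_right): buffer="hyicuiisyr" (len 10), cursors c1@4 c2@6, authorship ..........
After op 2 (move_left): buffer="hyicuiisyr" (len 10), cursors c1@3 c2@5, authorship ..........
After op 3 (insert('l')): buffer="hyilculiisyr" (len 12), cursors c1@4 c2@7, authorship ...1..2.....

Answer: 4 7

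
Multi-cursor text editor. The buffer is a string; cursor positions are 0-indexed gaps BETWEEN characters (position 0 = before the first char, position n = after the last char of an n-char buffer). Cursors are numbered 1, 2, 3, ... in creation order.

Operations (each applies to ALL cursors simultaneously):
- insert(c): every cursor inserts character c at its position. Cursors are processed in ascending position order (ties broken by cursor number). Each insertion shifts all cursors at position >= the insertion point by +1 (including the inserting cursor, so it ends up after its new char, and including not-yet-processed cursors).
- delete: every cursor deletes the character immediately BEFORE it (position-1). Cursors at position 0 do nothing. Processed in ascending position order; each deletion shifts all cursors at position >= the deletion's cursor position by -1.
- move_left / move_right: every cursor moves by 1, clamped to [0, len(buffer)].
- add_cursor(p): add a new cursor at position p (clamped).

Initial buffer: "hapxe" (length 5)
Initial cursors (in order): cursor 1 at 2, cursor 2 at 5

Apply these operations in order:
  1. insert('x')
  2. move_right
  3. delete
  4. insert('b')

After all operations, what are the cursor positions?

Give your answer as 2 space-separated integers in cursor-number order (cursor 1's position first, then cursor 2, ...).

Answer: 4 7

Derivation:
After op 1 (insert('x')): buffer="haxpxex" (len 7), cursors c1@3 c2@7, authorship ..1...2
After op 2 (move_right): buffer="haxpxex" (len 7), cursors c1@4 c2@7, authorship ..1...2
After op 3 (delete): buffer="haxxe" (len 5), cursors c1@3 c2@5, authorship ..1..
After op 4 (insert('b')): buffer="haxbxeb" (len 7), cursors c1@4 c2@7, authorship ..11..2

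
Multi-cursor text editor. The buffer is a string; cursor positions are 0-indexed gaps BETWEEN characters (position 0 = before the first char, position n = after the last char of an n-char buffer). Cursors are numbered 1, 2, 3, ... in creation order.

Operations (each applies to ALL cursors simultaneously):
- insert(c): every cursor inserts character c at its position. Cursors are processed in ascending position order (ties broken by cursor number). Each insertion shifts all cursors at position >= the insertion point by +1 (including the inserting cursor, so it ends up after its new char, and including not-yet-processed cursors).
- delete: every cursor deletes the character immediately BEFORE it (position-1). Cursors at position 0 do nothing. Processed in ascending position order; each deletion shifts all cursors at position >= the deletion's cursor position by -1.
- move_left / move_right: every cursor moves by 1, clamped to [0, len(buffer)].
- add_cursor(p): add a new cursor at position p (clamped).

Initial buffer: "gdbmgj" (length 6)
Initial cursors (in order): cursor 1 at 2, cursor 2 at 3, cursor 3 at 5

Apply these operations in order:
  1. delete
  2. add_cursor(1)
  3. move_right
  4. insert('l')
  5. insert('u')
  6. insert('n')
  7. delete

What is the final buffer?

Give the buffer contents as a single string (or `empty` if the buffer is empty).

After op 1 (delete): buffer="gmj" (len 3), cursors c1@1 c2@1 c3@2, authorship ...
After op 2 (add_cursor(1)): buffer="gmj" (len 3), cursors c1@1 c2@1 c4@1 c3@2, authorship ...
After op 3 (move_right): buffer="gmj" (len 3), cursors c1@2 c2@2 c4@2 c3@3, authorship ...
After op 4 (insert('l')): buffer="gmllljl" (len 7), cursors c1@5 c2@5 c4@5 c3@7, authorship ..124.3
After op 5 (insert('u')): buffer="gmllluuujlu" (len 11), cursors c1@8 c2@8 c4@8 c3@11, authorship ..124124.33
After op 6 (insert('n')): buffer="gmllluuunnnjlun" (len 15), cursors c1@11 c2@11 c4@11 c3@15, authorship ..124124124.333
After op 7 (delete): buffer="gmllluuujlu" (len 11), cursors c1@8 c2@8 c4@8 c3@11, authorship ..124124.33

Answer: gmllluuujlu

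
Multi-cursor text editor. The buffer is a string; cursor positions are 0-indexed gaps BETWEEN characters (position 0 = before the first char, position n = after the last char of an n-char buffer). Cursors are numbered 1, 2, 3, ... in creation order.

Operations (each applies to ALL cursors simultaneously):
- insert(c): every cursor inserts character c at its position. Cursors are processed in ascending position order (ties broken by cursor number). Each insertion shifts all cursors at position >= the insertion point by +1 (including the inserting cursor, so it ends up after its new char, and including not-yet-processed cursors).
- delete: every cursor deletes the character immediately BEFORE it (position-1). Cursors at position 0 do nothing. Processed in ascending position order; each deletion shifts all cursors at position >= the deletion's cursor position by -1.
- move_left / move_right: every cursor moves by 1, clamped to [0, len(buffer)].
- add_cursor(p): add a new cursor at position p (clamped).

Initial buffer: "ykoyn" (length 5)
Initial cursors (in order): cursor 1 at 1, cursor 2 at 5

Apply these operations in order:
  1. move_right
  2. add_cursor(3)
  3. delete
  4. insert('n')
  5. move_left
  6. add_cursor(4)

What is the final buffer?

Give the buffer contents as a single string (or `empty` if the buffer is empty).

After op 1 (move_right): buffer="ykoyn" (len 5), cursors c1@2 c2@5, authorship .....
After op 2 (add_cursor(3)): buffer="ykoyn" (len 5), cursors c1@2 c3@3 c2@5, authorship .....
After op 3 (delete): buffer="yy" (len 2), cursors c1@1 c3@1 c2@2, authorship ..
After op 4 (insert('n')): buffer="ynnyn" (len 5), cursors c1@3 c3@3 c2@5, authorship .13.2
After op 5 (move_left): buffer="ynnyn" (len 5), cursors c1@2 c3@2 c2@4, authorship .13.2
After op 6 (add_cursor(4)): buffer="ynnyn" (len 5), cursors c1@2 c3@2 c2@4 c4@4, authorship .13.2

Answer: ynnyn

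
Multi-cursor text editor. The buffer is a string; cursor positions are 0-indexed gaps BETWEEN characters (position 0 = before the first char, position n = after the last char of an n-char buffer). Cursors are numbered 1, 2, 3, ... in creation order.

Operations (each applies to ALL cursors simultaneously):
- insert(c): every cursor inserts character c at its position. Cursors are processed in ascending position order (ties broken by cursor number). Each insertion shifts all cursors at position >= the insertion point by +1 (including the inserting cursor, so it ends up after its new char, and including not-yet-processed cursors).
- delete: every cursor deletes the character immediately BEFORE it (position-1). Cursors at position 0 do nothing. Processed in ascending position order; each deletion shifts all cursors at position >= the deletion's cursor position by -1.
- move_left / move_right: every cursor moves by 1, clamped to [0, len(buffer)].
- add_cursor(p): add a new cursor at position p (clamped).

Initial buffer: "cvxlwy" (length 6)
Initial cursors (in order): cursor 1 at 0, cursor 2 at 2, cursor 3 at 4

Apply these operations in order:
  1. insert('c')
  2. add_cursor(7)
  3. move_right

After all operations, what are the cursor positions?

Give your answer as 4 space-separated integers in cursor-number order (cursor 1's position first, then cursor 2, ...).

After op 1 (insert('c')): buffer="ccvcxlcwy" (len 9), cursors c1@1 c2@4 c3@7, authorship 1..2..3..
After op 2 (add_cursor(7)): buffer="ccvcxlcwy" (len 9), cursors c1@1 c2@4 c3@7 c4@7, authorship 1..2..3..
After op 3 (move_right): buffer="ccvcxlcwy" (len 9), cursors c1@2 c2@5 c3@8 c4@8, authorship 1..2..3..

Answer: 2 5 8 8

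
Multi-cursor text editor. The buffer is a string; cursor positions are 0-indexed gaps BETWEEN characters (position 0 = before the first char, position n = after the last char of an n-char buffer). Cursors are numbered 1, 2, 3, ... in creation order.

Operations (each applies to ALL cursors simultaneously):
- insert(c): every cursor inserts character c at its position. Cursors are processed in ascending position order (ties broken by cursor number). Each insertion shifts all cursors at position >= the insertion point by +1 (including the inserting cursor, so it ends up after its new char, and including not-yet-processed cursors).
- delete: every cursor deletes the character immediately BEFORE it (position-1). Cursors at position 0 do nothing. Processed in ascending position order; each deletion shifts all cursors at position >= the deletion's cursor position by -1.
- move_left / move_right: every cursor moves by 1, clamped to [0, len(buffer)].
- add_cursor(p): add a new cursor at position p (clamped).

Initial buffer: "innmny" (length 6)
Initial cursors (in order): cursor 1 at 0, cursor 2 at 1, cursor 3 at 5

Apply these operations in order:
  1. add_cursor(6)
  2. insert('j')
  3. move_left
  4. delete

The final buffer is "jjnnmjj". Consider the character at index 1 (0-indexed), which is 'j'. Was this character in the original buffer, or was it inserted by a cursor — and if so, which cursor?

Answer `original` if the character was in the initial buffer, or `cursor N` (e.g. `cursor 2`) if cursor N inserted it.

After op 1 (add_cursor(6)): buffer="innmny" (len 6), cursors c1@0 c2@1 c3@5 c4@6, authorship ......
After op 2 (insert('j')): buffer="jijnnmnjyj" (len 10), cursors c1@1 c2@3 c3@8 c4@10, authorship 1.2....3.4
After op 3 (move_left): buffer="jijnnmnjyj" (len 10), cursors c1@0 c2@2 c3@7 c4@9, authorship 1.2....3.4
After op 4 (delete): buffer="jjnnmjj" (len 7), cursors c1@0 c2@1 c3@5 c4@6, authorship 12...34
Authorship (.=original, N=cursor N): 1 2 . . . 3 4
Index 1: author = 2

Answer: cursor 2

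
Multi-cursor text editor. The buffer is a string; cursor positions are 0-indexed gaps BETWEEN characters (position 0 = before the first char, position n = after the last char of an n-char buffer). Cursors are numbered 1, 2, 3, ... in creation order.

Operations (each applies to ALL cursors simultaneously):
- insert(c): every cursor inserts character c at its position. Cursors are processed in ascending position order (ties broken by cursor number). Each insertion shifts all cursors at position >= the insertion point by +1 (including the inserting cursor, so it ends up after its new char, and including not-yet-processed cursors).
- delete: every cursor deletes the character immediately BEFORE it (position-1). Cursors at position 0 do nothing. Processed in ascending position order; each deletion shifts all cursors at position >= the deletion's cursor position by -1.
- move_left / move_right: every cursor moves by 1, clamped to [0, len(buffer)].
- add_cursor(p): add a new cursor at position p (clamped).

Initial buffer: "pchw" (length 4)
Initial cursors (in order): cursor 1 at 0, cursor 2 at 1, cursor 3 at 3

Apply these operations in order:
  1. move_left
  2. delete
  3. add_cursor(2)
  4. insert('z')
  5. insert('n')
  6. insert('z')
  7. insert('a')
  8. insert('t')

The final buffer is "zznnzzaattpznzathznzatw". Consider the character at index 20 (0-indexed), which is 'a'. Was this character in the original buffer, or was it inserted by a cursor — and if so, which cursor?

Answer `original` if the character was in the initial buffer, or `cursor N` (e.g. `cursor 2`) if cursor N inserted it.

After op 1 (move_left): buffer="pchw" (len 4), cursors c1@0 c2@0 c3@2, authorship ....
After op 2 (delete): buffer="phw" (len 3), cursors c1@0 c2@0 c3@1, authorship ...
After op 3 (add_cursor(2)): buffer="phw" (len 3), cursors c1@0 c2@0 c3@1 c4@2, authorship ...
After op 4 (insert('z')): buffer="zzpzhzw" (len 7), cursors c1@2 c2@2 c3@4 c4@6, authorship 12.3.4.
After op 5 (insert('n')): buffer="zznnpznhznw" (len 11), cursors c1@4 c2@4 c3@7 c4@10, authorship 1212.33.44.
After op 6 (insert('z')): buffer="zznnzzpznzhznzw" (len 15), cursors c1@6 c2@6 c3@10 c4@14, authorship 121212.333.444.
After op 7 (insert('a')): buffer="zznnzzaapznzahznzaw" (len 19), cursors c1@8 c2@8 c3@13 c4@18, authorship 12121212.3333.4444.
After op 8 (insert('t')): buffer="zznnzzaattpznzathznzatw" (len 23), cursors c1@10 c2@10 c3@16 c4@22, authorship 1212121212.33333.44444.
Authorship (.=original, N=cursor N): 1 2 1 2 1 2 1 2 1 2 . 3 3 3 3 3 . 4 4 4 4 4 .
Index 20: author = 4

Answer: cursor 4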